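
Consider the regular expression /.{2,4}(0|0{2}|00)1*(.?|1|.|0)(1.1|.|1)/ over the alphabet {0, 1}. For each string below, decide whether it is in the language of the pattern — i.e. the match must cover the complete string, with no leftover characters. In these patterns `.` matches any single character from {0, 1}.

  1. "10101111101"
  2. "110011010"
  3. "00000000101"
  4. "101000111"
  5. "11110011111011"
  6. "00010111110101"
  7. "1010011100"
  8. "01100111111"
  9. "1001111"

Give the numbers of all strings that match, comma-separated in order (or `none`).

1, 4, 6, 7, 8, 9

1 → match
2 → no match
3 → no match
4 → match
5 → no match
6 → match
7 → match
8 → match
9 → match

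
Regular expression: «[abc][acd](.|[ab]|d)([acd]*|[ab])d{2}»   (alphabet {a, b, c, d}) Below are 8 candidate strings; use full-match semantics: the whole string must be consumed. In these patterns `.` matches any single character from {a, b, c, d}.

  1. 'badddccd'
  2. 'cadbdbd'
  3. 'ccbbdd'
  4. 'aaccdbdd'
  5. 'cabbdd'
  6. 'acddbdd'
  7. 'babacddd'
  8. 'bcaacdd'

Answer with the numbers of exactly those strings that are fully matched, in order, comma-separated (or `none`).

3, 5, 7, 8

1 → no match
2 → no match
3 → match
4 → no match
5 → match
6 → no match
7 → match
8 → match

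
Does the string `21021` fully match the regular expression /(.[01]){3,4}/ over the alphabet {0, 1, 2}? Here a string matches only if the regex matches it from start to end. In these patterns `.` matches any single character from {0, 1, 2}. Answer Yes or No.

No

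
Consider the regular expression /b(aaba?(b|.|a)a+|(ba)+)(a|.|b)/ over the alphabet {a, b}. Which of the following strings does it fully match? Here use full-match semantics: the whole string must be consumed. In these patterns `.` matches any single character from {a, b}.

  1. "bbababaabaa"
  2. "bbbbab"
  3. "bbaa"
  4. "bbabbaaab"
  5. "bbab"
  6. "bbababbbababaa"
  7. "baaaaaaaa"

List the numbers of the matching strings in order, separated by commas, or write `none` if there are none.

3, 5

1. "bbababaabaa" → no match
2. "bbbbab" → no match
3. "bbaa" → match
4. "bbabbaaab" → no match
5. "bbab" → match
6 → no match
7. "baaaaaaaa" → no match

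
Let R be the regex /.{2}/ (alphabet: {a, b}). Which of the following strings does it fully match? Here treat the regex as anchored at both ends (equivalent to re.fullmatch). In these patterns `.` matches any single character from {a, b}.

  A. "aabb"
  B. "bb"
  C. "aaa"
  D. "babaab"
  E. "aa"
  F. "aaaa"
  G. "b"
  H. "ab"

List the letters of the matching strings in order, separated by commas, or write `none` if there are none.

B, E, H

A → no match
B → match
C → no match
D → no match
E → match
F → no match
G → no match
H → match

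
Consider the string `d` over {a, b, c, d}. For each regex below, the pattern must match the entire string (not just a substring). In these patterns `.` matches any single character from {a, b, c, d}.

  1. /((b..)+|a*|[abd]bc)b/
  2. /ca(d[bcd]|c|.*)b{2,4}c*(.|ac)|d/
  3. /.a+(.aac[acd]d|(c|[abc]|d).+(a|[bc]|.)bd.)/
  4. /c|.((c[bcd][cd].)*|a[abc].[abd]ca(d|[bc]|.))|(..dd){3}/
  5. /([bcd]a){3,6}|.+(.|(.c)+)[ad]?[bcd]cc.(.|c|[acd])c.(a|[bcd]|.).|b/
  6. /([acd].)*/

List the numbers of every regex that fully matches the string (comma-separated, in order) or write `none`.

1 → no match — must end with `b`
2 → match
3 → no match
4 → match
5 → no match
6 → no match

2, 4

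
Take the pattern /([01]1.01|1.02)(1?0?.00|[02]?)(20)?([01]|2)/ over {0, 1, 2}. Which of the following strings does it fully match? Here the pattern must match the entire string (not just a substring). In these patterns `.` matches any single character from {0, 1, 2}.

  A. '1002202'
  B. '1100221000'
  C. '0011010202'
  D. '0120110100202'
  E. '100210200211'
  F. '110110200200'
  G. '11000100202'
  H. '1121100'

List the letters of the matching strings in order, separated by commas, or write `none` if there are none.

A → match
B → no match
C → no match
D → match
E → no match
F → no match
G → no match
H → no match

A, D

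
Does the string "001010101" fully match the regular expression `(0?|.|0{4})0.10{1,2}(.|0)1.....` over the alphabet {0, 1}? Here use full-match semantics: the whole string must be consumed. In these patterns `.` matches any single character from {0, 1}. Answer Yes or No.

No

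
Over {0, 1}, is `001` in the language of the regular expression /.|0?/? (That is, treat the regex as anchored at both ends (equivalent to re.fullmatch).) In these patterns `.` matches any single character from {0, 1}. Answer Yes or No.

No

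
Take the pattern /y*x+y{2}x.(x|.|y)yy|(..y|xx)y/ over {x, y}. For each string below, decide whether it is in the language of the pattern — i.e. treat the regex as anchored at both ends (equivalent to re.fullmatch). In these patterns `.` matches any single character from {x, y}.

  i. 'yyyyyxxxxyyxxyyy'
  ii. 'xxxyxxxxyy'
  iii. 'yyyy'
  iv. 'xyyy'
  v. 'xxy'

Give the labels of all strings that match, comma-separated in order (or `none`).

i → match
ii → no match
iii → match
iv → match
v → match

i, iii, iv, v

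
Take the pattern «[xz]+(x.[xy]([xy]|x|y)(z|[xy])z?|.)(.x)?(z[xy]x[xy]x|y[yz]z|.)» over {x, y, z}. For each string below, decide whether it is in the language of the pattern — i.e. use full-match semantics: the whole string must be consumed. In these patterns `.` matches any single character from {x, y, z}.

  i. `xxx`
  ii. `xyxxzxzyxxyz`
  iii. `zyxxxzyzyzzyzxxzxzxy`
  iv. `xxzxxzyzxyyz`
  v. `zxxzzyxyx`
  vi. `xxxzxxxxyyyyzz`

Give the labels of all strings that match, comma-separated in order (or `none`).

i, iv, v, vi

i → match
ii → no match
iii → no match
iv → match
v → match
vi → match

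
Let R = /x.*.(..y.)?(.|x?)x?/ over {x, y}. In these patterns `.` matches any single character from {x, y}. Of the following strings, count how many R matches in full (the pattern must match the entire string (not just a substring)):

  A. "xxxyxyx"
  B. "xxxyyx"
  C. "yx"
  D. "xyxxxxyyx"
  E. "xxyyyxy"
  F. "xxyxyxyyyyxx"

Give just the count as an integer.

5

A. "xxxyxyx" → match
B. "xxxyyx" → match
C. "yx" → no match — must start with "x"
D. "xyxxxxyyx" → match
E. "xxyyyxy" → match
F. "xxyxyxyyyyxx" → match
Total matched: 5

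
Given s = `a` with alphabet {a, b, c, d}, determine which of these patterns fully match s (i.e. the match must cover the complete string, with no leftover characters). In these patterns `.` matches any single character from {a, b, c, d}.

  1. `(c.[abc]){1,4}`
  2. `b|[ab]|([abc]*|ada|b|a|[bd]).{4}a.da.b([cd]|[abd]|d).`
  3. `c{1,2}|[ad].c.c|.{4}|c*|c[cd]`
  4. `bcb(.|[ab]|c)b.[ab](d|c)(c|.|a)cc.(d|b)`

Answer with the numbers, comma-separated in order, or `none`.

2

1 → no match — must start with `c`
2 → match
3 → no match
4 → no match — must start with `bcb`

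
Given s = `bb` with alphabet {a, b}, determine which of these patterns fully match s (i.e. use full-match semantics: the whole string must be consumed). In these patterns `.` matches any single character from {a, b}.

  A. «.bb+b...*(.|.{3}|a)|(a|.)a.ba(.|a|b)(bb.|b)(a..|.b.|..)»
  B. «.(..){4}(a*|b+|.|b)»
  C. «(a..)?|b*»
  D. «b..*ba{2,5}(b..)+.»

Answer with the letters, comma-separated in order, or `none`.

A → no match
B → no match
C → match
D → no match

C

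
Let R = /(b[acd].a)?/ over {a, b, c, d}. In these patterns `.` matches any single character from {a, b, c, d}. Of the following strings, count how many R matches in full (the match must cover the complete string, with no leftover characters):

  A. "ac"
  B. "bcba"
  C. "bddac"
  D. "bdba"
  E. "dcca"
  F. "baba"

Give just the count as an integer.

3

A → no match
B → match
C → no match
D → match
E → no match
F → match
Total matched: 3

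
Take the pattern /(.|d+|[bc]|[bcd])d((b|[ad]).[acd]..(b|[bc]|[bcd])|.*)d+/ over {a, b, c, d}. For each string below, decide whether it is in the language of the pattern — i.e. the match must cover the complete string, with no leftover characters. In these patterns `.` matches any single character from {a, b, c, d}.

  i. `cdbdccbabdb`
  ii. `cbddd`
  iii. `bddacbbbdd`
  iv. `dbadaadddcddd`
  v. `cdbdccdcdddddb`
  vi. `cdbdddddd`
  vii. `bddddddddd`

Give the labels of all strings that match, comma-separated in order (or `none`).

iii, vi, vii

i → no match — must end with `d`
ii → no match
iii → match
iv → no match
v → no match — must end with `d`
vi → match
vii → match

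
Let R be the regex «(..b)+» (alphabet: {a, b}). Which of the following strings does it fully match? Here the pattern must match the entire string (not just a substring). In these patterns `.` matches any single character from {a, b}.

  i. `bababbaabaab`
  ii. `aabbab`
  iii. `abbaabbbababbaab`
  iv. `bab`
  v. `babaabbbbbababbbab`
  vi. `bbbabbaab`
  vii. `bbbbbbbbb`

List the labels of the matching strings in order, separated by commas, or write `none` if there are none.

i, ii, iv, v, vi, vii

i → match
ii → match
iii → no match
iv → match
v → match
vi → match
vii → match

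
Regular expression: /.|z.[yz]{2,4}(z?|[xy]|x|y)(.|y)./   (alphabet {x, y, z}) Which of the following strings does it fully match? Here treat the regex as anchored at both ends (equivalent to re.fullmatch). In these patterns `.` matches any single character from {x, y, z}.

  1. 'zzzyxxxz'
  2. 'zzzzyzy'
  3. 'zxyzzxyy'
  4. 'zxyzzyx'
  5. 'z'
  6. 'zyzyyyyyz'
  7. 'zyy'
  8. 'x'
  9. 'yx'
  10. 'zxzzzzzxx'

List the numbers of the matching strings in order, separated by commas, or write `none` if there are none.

2, 3, 4, 5, 6, 8, 10

1 → no match
2 → match
3 → match
4 → match
5 → match
6 → match
7 → no match
8 → match
9 → no match
10 → match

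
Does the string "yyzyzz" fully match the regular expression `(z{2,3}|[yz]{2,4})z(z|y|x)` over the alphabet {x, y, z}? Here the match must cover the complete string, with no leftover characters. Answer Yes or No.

Yes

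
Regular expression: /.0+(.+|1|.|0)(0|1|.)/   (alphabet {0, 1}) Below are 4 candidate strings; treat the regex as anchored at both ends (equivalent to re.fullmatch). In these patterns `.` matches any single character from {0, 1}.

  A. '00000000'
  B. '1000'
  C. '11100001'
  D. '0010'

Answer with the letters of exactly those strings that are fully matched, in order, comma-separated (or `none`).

A → match
B → match
C → no match
D → match

A, B, D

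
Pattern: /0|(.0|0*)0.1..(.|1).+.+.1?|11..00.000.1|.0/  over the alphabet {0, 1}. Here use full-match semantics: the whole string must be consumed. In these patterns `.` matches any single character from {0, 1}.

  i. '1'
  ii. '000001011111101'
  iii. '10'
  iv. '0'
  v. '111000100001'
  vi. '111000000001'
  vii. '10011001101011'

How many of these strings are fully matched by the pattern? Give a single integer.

i. '1' → no match
ii → match
iii. '10' → match
iv. '0' → match
v. '111000100001' → match
vi. '111000000001' → match
vii → match
Total matched: 6

6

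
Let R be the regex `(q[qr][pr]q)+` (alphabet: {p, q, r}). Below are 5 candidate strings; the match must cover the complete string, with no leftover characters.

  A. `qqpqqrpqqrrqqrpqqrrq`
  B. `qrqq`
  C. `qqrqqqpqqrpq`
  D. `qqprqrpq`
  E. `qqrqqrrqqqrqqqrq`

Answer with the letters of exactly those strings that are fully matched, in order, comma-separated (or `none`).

A → match
B → no match
C → match
D → no match
E → match

A, C, E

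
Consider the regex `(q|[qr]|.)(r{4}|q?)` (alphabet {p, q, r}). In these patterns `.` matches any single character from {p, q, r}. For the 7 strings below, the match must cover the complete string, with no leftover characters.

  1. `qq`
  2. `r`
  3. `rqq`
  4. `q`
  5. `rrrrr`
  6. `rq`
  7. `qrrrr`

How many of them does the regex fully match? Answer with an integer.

1 → match
2 → match
3 → no match
4 → match
5 → match
6 → match
7 → match
Total matched: 6

6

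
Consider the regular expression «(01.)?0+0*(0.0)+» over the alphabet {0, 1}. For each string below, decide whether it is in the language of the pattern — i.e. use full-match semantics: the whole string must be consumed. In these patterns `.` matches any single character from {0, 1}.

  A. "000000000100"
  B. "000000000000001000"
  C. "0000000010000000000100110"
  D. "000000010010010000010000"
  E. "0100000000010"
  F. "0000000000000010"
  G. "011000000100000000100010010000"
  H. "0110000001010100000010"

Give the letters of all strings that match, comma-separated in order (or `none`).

A → no match
B → no match
C → no match
D → match
E → match
F → match
G → no match
H → no match

D, E, F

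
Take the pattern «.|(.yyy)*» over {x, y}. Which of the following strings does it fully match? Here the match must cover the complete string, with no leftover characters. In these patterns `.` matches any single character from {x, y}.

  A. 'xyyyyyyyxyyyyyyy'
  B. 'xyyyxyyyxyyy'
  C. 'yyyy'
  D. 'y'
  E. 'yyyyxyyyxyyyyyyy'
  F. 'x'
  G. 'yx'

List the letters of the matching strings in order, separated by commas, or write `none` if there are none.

A → match
B → match
C → match
D → match
E → match
F → match
G → no match

A, B, C, D, E, F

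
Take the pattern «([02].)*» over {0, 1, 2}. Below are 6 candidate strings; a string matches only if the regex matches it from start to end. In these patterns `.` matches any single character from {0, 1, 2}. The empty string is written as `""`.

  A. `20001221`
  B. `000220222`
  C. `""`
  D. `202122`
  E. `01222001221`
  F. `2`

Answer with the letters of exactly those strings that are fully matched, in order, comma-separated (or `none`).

C, D

A. `20001221` → no match
B. `000220222` → no match
C. `""` → match
D. `202122` → match
E. `01222001221` → no match
F. `2` → no match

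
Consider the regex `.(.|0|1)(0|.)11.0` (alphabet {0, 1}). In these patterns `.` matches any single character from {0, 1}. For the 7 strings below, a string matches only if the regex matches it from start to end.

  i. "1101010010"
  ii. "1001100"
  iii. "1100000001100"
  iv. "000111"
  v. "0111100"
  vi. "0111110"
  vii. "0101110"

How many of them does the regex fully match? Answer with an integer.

i → no match
ii → match
iii → no match
iv → no match — must end with "0"
v → match
vi → match
vii → match
Total matched: 4

4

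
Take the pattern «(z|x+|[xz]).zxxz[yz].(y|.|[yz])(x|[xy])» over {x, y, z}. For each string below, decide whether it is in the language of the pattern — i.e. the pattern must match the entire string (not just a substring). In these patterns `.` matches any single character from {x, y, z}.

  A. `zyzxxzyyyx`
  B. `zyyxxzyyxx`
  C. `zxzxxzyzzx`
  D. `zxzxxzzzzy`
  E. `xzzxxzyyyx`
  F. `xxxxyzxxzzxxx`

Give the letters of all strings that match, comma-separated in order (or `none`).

A, C, D, E, F

A → match
B → no match
C → match
D → match
E → match
F → match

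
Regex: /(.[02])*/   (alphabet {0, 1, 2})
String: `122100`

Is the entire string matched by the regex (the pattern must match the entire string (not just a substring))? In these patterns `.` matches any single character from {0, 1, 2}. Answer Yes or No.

No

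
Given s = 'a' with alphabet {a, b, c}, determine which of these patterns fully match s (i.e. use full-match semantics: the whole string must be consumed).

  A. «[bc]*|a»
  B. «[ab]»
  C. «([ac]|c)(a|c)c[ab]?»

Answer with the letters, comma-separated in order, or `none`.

A → match
B → match
C → no match

A, B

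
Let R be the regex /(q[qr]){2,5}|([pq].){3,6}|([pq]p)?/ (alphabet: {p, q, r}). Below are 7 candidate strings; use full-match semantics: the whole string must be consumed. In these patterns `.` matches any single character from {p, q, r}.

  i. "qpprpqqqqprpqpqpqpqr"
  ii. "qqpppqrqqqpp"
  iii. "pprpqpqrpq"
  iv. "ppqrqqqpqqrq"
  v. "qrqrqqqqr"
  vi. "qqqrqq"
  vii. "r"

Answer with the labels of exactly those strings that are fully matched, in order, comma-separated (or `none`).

i → no match
ii → no match
iii → no match
iv → no match
v → no match
vi → match
vii → no match

vi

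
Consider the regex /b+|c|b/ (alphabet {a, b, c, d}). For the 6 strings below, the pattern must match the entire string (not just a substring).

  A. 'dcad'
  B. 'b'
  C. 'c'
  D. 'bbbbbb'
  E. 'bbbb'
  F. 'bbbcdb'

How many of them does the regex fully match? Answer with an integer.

A → no match
B → match
C → match
D → match
E → match
F → no match
Total matched: 4

4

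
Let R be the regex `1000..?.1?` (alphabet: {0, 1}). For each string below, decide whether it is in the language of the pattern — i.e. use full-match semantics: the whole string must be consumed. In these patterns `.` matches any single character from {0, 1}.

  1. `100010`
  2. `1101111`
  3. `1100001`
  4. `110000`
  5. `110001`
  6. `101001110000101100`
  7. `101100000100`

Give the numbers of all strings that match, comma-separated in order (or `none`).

1 → match
2 → no match — must start with `1000`
3 → no match — must start with `1000`
4 → no match — must start with `1000`
5 → no match — must start with `1000`
6 → no match — must start with `1000`
7 → no match — must start with `1000`

1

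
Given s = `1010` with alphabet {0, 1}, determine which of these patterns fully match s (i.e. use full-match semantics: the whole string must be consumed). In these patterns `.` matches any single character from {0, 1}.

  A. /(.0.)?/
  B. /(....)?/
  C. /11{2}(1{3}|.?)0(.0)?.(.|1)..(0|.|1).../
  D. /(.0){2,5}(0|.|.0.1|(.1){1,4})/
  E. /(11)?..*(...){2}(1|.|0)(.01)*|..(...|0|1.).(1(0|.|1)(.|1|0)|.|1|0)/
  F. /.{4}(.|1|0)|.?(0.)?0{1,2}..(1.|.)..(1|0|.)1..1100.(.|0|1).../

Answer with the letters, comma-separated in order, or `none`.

A → no match
B → match
C → no match — must start with `11`
D → no match
E → no match
F → no match

B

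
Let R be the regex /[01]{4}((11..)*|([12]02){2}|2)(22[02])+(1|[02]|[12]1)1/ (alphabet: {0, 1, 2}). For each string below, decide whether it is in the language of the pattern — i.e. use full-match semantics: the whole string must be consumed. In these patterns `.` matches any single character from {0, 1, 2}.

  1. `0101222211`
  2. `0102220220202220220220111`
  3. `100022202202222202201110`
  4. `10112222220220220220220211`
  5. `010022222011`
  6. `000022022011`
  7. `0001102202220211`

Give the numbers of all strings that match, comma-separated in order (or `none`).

1 → match
2 → no match
3 → no match — must end with `1`
4 → match
5 → match
6 → match
7 → match

1, 4, 5, 6, 7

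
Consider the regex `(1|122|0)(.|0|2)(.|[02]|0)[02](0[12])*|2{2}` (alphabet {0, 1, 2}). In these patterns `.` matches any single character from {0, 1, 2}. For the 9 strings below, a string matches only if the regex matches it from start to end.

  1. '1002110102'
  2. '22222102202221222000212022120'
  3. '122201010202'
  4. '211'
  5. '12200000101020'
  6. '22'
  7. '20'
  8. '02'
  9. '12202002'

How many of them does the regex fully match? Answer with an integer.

1. '1002110102' → no match
2 → no match
3. '122201010202' → match
4. '211' → no match
5 → no match
6. '22' → match
7. '20' → no match
8. '02' → no match
9. '12202002' → match
Total matched: 3

3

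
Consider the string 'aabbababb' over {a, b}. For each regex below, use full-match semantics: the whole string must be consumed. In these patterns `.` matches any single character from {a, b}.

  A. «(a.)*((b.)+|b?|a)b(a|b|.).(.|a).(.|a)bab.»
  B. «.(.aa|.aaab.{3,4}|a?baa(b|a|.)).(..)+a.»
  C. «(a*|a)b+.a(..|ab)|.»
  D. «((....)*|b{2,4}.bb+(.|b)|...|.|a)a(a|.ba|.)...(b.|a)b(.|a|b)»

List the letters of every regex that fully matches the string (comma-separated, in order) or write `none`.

D

A → no match
B → no match
C → no match
D → match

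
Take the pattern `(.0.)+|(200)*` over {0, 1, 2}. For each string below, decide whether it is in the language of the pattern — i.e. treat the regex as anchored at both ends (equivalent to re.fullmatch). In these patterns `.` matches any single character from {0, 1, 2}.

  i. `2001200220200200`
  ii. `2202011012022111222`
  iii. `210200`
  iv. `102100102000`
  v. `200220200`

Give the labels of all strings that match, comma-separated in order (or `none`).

i → no match
ii → no match
iii → no match
iv → match
v → no match

iv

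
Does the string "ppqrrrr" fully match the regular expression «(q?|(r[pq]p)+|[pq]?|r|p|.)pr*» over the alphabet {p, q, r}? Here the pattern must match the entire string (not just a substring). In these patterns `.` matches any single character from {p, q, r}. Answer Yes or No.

No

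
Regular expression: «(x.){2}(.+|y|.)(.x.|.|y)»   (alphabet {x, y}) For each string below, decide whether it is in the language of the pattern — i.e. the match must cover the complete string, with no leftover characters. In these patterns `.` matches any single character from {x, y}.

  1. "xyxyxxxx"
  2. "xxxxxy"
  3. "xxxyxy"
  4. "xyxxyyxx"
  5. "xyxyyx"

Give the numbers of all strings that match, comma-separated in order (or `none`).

1 → match
2 → match
3 → match
4 → match
5 → match

1, 2, 3, 4, 5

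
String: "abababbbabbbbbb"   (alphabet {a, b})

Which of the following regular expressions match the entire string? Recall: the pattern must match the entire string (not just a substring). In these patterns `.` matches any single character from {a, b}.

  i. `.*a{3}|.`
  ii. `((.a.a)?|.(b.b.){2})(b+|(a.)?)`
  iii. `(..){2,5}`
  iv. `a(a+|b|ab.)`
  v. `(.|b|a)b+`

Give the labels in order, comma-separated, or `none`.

ii

i → no match
ii → match
iii → no match
iv → no match
v → no match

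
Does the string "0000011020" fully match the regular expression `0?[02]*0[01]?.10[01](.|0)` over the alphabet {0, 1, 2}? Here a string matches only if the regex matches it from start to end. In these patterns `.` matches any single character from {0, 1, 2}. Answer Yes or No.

No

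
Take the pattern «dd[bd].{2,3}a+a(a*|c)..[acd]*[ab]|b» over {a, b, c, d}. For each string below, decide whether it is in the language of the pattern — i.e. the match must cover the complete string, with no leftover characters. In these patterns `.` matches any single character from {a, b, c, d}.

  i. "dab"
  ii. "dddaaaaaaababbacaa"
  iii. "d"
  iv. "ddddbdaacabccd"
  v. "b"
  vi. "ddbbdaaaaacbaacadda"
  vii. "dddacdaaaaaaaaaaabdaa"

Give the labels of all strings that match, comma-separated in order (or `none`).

i. "dab" → no match
ii → no match
iii. "d" → no match
iv → no match
v. "b" → match
vi → match
vii → match

v, vi, vii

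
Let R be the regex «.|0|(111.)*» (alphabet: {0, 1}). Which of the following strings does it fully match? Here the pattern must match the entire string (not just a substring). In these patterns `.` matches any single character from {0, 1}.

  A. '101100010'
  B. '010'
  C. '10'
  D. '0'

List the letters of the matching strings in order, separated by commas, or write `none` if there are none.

A. '101100010' → no match
B. '010' → no match
C. '10' → no match
D. '0' → match

D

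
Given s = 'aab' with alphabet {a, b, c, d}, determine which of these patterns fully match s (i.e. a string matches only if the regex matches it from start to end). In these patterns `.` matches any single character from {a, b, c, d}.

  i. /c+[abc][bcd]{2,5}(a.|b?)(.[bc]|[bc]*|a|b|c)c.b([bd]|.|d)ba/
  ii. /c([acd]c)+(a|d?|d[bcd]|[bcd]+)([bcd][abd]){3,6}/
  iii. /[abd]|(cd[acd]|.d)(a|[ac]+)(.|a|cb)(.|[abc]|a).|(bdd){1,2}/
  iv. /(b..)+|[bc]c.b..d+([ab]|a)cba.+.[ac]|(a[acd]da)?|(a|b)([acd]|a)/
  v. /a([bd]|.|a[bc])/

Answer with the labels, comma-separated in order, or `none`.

v

i → no match — must start with 'c'
ii → no match — must start with 'c'
iii → no match
iv → no match
v → match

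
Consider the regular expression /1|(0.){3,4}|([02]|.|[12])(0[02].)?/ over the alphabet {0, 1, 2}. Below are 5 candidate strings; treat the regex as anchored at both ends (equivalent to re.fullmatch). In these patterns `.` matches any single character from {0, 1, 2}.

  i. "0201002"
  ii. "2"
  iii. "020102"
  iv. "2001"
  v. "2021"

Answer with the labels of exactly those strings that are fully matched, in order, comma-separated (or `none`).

i → no match
ii → match
iii → match
iv → match
v → match

ii, iii, iv, v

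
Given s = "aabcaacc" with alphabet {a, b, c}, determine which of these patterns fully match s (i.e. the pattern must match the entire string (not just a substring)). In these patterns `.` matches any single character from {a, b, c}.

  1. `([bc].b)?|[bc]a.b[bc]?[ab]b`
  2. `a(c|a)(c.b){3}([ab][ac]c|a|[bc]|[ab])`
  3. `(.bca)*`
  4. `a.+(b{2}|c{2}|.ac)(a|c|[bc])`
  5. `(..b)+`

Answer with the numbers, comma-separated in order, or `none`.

1 → no match
2 → no match
3 → no match
4 → match
5 → no match — must end with "b"

4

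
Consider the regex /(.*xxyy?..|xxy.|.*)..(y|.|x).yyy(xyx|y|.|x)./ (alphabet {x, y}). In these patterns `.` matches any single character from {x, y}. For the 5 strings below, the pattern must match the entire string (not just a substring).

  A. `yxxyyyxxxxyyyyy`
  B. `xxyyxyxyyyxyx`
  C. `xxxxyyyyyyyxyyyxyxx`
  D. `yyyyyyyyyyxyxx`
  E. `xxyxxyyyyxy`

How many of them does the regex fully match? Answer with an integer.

4

A → match
B → no match
C → match
D → match
E → match
Total matched: 4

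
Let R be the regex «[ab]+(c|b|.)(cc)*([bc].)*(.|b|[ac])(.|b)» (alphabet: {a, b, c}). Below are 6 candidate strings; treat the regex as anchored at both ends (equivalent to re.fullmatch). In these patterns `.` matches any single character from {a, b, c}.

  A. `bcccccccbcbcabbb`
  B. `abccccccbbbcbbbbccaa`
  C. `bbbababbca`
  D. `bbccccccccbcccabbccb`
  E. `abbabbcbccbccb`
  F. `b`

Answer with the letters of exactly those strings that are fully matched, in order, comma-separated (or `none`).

A → no match
B → match
C → match
D → no match
E → match
F → no match

B, C, E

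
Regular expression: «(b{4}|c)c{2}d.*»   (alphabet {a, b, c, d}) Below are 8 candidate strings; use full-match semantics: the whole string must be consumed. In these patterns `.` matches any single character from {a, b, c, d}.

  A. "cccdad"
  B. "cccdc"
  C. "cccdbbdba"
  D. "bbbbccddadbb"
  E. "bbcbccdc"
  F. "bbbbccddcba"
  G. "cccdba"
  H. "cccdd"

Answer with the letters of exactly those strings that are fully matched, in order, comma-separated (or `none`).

A, B, C, D, F, G, H

A → match
B → match
C → match
D → match
E → no match
F → match
G → match
H → match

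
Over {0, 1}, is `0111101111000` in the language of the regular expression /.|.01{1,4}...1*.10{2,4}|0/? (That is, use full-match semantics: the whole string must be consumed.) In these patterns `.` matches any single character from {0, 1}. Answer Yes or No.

No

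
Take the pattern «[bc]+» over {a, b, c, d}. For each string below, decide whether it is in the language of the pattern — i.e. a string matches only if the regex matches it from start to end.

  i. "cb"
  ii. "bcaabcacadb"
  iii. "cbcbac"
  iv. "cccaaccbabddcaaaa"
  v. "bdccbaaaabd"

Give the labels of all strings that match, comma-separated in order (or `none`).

i

i. "cb" → match
ii. "bcaabcacadb" → no match
iii. "cbcbac" → no match
iv → no match
v. "bdccbaaaabd" → no match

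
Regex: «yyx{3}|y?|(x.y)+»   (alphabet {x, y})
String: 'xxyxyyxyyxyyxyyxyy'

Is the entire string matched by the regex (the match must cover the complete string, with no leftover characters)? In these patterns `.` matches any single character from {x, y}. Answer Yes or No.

Yes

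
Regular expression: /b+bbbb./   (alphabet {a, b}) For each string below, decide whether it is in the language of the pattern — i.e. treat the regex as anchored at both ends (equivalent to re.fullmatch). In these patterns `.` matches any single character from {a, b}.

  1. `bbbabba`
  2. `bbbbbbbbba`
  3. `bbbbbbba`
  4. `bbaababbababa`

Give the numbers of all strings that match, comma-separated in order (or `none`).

1. `bbbabba` → no match
2. `bbbbbbbbba` → match
3. `bbbbbbba` → match
4 → no match

2, 3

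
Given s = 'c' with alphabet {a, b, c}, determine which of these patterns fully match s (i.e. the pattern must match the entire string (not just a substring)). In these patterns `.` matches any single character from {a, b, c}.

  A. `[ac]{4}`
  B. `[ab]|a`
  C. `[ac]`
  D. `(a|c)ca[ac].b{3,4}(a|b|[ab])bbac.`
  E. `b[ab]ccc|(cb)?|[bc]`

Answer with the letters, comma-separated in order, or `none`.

A → no match
B → no match
C → match
D → no match
E → match

C, E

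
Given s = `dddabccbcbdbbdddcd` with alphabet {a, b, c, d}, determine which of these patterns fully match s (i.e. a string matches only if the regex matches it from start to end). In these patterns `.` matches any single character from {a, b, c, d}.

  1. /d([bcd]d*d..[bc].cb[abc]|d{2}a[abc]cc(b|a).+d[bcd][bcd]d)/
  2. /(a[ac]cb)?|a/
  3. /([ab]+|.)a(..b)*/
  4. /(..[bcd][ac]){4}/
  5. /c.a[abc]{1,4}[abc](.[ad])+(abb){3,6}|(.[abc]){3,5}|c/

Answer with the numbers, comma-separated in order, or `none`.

1 → match
2 → no match
3 → no match
4 → no match
5 → no match

1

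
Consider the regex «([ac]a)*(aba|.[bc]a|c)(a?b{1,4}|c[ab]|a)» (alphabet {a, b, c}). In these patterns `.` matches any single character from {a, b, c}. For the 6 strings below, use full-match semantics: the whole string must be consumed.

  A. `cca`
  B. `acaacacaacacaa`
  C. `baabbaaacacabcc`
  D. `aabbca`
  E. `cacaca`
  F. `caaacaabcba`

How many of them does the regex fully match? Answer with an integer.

2

A → match
B → no match
C → no match
D → no match
E → match
F → no match
Total matched: 2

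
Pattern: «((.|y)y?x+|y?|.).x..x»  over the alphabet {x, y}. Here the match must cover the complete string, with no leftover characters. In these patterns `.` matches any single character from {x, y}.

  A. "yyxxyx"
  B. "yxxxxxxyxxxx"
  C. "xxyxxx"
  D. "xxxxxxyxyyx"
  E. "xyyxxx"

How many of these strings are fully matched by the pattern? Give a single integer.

A → match
B → match
C → no match
D → match
E → no match
Total matched: 3

3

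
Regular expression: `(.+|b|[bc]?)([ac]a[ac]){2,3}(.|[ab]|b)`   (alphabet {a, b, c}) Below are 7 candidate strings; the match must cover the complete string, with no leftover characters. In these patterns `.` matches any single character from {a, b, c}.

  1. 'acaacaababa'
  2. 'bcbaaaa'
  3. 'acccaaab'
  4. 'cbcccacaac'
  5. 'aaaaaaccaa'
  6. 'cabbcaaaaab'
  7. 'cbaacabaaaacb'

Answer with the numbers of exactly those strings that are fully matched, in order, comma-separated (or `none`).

1 → no match
2 → no match
3 → no match
4 → no match
5 → no match
6 → match
7 → no match

6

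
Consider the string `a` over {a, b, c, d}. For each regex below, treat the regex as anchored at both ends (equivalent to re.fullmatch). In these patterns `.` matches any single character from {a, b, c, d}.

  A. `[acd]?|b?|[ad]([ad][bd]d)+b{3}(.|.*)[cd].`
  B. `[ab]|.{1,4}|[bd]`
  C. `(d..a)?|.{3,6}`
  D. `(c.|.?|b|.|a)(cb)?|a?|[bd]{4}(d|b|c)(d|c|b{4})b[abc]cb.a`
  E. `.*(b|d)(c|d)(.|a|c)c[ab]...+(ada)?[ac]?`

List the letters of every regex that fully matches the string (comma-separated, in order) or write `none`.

A, B, D

A → match
B → match
C → no match
D → match
E → no match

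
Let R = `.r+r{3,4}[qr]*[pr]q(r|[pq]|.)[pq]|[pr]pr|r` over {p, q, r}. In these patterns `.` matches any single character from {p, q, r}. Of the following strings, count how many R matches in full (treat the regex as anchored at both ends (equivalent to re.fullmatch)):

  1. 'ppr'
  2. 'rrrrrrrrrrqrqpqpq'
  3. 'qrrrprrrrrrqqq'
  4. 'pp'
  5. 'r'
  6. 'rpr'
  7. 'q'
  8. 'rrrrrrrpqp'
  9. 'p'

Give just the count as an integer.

1. 'ppr' → match
2 → match
3 → no match
4. 'pp' → no match
5. 'r' → match
6. 'rpr' → match
7. 'q' → no match
8. 'rrrrrrrpqp' → no match
9. 'p' → no match
Total matched: 4

4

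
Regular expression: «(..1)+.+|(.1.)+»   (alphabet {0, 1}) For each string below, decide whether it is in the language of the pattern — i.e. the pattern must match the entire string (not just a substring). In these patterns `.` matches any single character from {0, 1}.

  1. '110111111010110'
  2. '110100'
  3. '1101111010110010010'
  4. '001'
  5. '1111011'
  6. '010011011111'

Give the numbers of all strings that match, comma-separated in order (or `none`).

1 → match
2 → no match
3 → no match
4 → no match
5 → match
6 → match

1, 5, 6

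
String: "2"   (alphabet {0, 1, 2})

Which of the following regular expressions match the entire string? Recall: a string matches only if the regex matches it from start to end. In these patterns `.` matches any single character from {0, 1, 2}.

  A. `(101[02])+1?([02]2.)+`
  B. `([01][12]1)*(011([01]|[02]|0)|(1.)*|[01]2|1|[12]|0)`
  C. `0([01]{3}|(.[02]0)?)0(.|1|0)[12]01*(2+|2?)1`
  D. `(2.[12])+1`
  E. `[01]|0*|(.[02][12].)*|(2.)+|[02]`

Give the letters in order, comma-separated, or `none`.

B, E

A → no match — must start with "101"
B → match
C → no match — must start with "0"
D → no match — must end with "1"
E → match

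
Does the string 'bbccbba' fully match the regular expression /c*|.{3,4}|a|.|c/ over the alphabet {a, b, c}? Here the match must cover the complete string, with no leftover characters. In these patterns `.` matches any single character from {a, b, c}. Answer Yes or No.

No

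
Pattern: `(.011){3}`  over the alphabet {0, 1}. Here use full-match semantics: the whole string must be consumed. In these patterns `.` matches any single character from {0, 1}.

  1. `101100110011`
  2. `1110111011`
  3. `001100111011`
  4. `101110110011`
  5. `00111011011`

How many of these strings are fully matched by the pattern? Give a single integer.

3

1 → match
2 → no match
3 → match
4 → match
5 → no match
Total matched: 3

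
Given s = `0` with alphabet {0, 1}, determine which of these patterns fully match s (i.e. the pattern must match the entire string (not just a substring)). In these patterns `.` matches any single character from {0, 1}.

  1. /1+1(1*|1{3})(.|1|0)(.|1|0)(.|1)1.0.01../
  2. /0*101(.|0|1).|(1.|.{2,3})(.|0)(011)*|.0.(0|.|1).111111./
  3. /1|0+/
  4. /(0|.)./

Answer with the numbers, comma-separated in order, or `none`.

1 → no match — must start with `1`
2 → no match
3 → match
4 → no match

3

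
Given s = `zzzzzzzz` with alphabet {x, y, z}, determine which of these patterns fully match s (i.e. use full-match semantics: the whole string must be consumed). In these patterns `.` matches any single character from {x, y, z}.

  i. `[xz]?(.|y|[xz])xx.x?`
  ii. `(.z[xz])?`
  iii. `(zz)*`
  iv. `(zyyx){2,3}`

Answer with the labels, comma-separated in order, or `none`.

iii

i → no match
ii → no match
iii → match
iv → no match — must start with `zyyx`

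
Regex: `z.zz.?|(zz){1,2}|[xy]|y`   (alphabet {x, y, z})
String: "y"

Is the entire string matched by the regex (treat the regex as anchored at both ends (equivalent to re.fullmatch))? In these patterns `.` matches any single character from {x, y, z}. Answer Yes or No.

Yes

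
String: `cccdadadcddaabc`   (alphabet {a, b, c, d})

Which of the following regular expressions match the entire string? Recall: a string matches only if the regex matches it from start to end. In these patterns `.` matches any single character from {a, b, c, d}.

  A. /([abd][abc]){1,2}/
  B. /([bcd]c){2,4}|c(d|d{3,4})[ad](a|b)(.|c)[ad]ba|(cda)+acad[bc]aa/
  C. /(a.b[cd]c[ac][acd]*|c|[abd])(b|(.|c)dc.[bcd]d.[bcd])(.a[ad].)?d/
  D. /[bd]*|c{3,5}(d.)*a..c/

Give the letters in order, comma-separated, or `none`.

D

A → no match
B → no match
C → no match — must end with `d`
D → match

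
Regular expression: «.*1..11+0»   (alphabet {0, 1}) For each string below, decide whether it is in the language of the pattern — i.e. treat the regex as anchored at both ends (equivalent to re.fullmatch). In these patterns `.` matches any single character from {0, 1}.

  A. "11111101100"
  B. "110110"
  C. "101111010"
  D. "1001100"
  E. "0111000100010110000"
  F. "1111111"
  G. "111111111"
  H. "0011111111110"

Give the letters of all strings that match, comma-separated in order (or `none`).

B, H

A → no match — must end with "10"
B → match
C → no match
D → no match — must end with "10"
E → no match — must end with "10"
F → no match — must end with "10"
G → no match — must end with "10"
H → match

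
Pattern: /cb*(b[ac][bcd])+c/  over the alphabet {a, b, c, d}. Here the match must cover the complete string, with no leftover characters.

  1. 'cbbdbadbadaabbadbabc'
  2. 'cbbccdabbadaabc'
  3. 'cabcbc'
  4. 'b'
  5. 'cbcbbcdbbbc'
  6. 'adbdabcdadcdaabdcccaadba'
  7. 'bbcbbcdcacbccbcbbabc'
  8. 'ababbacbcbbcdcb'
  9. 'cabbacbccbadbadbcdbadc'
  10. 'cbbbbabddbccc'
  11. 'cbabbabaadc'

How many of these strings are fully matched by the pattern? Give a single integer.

0

1 → no match
2 → no match
3. 'cabcbc' → no match
4. 'b' → no match — must start with 'c'
5. 'cbcbbcdbbbc' → no match
6 → no match — must start with 'c'
7 → no match — must start with 'c'
8 → no match — must start with 'c'
9 → no match
10 → no match
11. 'cbabbabaadc' → no match
Total matched: 0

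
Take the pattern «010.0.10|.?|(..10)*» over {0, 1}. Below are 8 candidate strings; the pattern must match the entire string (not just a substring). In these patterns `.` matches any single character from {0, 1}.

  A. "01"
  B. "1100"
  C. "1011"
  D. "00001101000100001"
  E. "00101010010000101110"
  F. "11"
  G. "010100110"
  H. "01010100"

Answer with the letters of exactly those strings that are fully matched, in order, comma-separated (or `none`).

none

A → no match
B → no match
C → no match
D → no match
E → no match
F → no match
G → no match
H → no match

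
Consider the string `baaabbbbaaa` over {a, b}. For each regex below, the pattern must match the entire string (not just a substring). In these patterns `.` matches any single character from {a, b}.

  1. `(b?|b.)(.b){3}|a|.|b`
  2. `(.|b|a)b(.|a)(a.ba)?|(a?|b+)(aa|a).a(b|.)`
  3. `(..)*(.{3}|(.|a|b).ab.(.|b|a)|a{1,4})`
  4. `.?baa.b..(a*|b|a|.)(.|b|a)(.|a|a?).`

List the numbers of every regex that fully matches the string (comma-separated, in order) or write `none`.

1 → no match
2 → no match
3 → match
4 → match

3, 4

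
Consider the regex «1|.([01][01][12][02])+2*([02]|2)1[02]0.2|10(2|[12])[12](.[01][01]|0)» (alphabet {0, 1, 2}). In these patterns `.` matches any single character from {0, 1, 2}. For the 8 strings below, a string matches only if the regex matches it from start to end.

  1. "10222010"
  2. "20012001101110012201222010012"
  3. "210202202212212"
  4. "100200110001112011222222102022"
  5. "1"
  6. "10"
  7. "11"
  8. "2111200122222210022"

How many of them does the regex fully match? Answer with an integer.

2

1. "10222010" → no match
2 → no match
3 → no match
4 → no match
5. "1" → match
6. "10" → no match
7. "11" → no match
8 → match
Total matched: 2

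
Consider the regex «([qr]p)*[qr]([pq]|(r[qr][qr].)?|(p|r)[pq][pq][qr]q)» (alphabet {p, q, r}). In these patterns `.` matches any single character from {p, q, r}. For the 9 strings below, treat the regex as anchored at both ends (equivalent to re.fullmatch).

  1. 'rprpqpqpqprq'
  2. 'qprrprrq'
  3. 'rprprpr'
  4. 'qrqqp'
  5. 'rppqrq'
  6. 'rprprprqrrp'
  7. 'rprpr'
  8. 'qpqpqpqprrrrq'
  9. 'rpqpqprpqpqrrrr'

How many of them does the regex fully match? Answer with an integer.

7

1 → match
2 → no match
3 → match
4 → match
5 → match
6 → no match
7 → match
8 → match
9 → match
Total matched: 7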